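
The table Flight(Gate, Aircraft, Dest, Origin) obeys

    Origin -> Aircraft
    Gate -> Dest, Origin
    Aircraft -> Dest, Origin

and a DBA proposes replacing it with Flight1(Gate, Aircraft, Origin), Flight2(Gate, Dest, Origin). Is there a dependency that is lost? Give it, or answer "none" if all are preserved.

Origin → Aircraft lies within Flight1.
Gate → Dest, Origin lies within Flight2.
Aircraft → Dest, Origin: restricted closure across fragments reaches Dest, Origin.
Every dependency is enforceable on the fragments, so the decomposition is dependency-preserving.

none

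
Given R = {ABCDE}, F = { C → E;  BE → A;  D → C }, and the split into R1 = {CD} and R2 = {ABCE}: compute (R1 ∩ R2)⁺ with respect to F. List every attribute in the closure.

CE

R1 ∩ R2 = {C}.
C → E applies, adding E
Closure: {CE}.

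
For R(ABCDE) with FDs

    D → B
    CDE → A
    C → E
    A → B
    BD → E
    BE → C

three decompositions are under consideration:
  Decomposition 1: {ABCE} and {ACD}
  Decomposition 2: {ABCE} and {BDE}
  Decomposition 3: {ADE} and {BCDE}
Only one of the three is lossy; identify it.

Decomposition 1: common = {AC}, closure = {ABCE} → lossless.
Decomposition 2: common = {BE}, closure = {BCE} → lossy.
Decomposition 3: common = {DE}, closure = {ABCDE} → lossless.

Decomposition 2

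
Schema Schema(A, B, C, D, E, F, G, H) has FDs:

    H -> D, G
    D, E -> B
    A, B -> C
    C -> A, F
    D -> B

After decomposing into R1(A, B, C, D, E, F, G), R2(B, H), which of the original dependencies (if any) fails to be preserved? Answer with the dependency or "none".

H -> D, G

Check H → D, G: no single fragment contains all of {D, G, H}, and the restricted closure of {H} across the fragments never reaches {D, G}.
D, E → B is preserved.
A, B → C is preserved.
C → A, F is preserved.
D → B is preserved.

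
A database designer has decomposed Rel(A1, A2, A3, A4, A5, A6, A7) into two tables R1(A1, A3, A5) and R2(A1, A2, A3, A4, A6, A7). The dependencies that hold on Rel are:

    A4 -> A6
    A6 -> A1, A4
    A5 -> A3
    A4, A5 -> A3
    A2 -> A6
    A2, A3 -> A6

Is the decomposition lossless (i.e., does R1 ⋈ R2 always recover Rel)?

No

Common attributes: R1 ∩ R2 = {A1, A3}.
No dependency enlarges {A1, A3}, so (A1, A3)⁺ = {A1, A3}.
The closure contains neither all of R1 = {A1, A3, A5} nor all of R2 = {A1, A2, A3, A4, A6, A7}, so the common attributes are not a superkey of either fragment. The join is lossy.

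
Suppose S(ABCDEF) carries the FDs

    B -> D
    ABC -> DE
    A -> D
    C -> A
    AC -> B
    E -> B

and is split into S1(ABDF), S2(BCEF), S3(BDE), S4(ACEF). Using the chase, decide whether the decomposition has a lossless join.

Chase test. Columns are ABCDEF; row i has aⱼ where attribute j ∈ Si, else bᵢⱼ.
Initial tableau (one row per fragment):
  row 1: a1 a2 b13 a4 b15 a6
  row 2: b21 a2 a3 b24 a5 a6
  row 3: b31 a2 b33 a4 a5 b36
  row 4: a1 b42 a3 b44 a5 a6
Rows 1 and 2 agree on B; apply B→D and equate their D entries.
Rows 1 and 4 agree on A; apply A→D and equate their D entries.
Rows 2 and 4 agree on C; apply C→A and equate their A entries.
Rows 2 and 4 agree on AC; apply AC→B and equate their B entries.
Row 2 is now all distinguished symbols — the join is lossless.

Yes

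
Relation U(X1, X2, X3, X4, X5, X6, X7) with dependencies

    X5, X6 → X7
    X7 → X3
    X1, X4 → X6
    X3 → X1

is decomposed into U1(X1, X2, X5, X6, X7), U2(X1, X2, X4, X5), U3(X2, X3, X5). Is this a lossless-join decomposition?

Chase test. Columns are X1, X2, X3, X4, X5, X6, X7; row i has aⱼ where attribute j ∈ Ui, else bᵢⱼ.
Initial tableau (one row per fragment):
  row 1: a1 a2 b13 b14 a5 a6 a7
  row 2: a1 a2 b23 a4 a5 b26 b27
  row 3: b31 a2 a3 b34 a5 b36 b37
No row becomes fully distinguished — the join is lossy.

No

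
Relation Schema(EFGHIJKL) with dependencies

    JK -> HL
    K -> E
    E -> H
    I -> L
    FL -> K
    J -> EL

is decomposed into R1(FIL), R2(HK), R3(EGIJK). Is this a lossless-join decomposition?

No

Chase test. Columns are EFGHIJKL; row i has aⱼ where attribute j ∈ Ri, else bᵢⱼ.
Initial tableau (one row per fragment):
  row 1: b11 a2 b13 b14 a5 b16 b17 a8
  row 2: b21 b22 b23 a4 b25 b26 a7 b28
  row 3: a1 b32 a3 b34 a5 a6 a7 b38
Rows 2 and 3 agree on K; apply K→E and equate their E entries.
Rows 2 and 3 agree on E; apply E→H and equate their H entries.
Rows 1 and 3 agree on I; apply I→L and equate their L entries.
No row becomes fully distinguished — the join is lossy.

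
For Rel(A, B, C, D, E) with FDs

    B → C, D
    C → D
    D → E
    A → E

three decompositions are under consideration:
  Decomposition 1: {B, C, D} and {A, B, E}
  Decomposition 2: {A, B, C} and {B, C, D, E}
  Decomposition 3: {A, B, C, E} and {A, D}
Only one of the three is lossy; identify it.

Decomposition 1: common = {B}, closure = {B, C, D, E} → lossless.
Decomposition 2: common = {B, C}, closure = {B, C, D, E} → lossless.
Decomposition 3: common = {A}, closure = {A, E} → lossy.

Decomposition 3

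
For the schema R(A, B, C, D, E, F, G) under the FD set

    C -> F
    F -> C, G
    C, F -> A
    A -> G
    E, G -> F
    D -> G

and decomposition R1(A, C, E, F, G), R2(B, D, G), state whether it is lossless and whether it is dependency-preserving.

Lossless test: (G)⁺ = {G}, which is a superkey of neither fragment — lossy.
Dependency preservation: every FD's attributes lie within a single fragment, so each can be enforced locally — preserved.

lossy but dependency-preserving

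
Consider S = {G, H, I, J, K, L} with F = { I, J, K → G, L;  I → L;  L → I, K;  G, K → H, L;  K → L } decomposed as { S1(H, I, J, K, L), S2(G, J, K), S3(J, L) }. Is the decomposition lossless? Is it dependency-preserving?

Lossless test (chase): Rows 1 and 3 agree on L; apply L→I, K and equate their I, K entries. Rows 1 and 2 agree on K; apply K→L and equate their L entries. Rows 1 and 3 agree on I, J, K; apply I, J, K→G, L and equate their G, L entries. Rows 1 and 2 agree on L; apply L→I, K and equate their I, K entries. Rows 1 and 3 agree on G, K; apply G, K→H, L and equate their H, L entries. Rows 1 and 2 agree on I, J, K; apply I, J, K→G, L and equate their G, L entries. Rows 1 and 2 agree on G, K; apply G, K→H, L and equate their H, L entries. Row 1 is now all distinguished symbols — the join is lossless.
Dependency preservation: the restricted closure of {G, K} across the fragments never reaches {H, L}, so G, K → H, L cannot be enforced without a join — not preserved.

lossless but not dependency-preserving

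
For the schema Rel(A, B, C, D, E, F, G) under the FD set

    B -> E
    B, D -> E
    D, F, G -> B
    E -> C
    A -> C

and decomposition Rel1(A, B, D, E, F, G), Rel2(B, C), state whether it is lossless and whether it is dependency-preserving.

lossless but not dependency-preserving

Lossless test: (B)⁺ = {B, C, E}, which contains all of one fragment — lossless.
Dependency preservation: the restricted closure of {E} across the fragments never reaches {C}, so E → C cannot be enforced without a join — not preserved.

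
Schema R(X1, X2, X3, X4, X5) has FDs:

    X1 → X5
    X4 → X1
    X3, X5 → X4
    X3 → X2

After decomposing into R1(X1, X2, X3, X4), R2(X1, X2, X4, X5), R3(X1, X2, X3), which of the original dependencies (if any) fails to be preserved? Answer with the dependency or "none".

Check X3, X5 → X4: no single fragment contains all of {X3, X4, X5}, and the restricted closure of {X3, X5} across the fragments never reaches {X4}.
X1 → X5 is preserved.
X4 → X1 is preserved.
X3 → X2 is preserved.

X3, X5 → X4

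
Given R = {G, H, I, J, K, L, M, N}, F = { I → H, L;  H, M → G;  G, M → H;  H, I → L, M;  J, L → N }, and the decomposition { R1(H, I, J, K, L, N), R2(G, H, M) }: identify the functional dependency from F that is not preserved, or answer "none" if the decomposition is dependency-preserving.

H, I → L, M

Check H, I → L, M: no single fragment contains all of {H, I, L, M}, and the restricted closure of {H, I} across the fragments never reaches {L, M}.
I → H, L is preserved.
H, M → G is preserved.
G, M → H is preserved.
J, L → N is preserved.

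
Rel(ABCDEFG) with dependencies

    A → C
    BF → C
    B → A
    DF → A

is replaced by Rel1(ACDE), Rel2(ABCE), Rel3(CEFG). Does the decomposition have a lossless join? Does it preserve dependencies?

Lossless test (chase): applying each FD to every pair of rows produces no changes in the tableau, so no row becomes fully distinguished — the join is lossy.
Dependency preservation: the restricted closure of {DF} across the fragments never reaches {A}, so DF → A cannot be enforced without a join — not preserved.

lossy and not dependency-preserving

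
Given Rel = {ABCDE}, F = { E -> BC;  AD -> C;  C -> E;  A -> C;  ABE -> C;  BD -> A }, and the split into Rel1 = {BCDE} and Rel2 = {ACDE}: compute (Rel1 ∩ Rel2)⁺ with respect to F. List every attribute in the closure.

Rel1 ∩ Rel2 = {CDE}.
E → BC applies, adding B
BD → A applies, adding A
Closure: {ABCDE}.

ABCDE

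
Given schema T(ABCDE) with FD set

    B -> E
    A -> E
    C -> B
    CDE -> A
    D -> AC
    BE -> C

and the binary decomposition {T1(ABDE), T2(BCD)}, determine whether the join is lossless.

Common attributes: T1 ∩ T2 = {BD}.
Closure of {BD}: B → E applies, adding E; D → AC applies, adding AC. So (BD)⁺ = {ABCDE}.
This closure contains every attribute of T1, so T1 ∩ T2 → T1. The join is lossless.

Yes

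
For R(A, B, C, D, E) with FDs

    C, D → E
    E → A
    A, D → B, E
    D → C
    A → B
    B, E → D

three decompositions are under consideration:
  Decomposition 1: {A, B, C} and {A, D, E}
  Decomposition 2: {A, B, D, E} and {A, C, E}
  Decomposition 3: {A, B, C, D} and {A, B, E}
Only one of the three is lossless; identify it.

Decomposition 1: common = {A}, closure = {A, B} → lossy.
Decomposition 2: common = {A, E}, closure = {A, B, C, D, E} → lossless.
Decomposition 3: common = {A, B}, closure = {A, B} → lossy.

Decomposition 2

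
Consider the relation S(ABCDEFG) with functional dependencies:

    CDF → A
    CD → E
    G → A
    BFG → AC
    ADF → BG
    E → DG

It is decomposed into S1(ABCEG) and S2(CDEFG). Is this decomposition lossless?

No

Common attributes: S1 ∩ S2 = {CEG}.
Closure of {CEG}: G → A applies, adding A; E → DG applies, adding D. So (CEG)⁺ = {ACDEG}.
The closure contains neither all of S1 = {ABCEG} nor all of S2 = {CDEFG}, so the common attributes are not a superkey of either fragment. The join is lossy.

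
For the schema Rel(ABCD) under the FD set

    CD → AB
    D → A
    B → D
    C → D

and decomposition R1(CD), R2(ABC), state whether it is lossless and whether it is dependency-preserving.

Lossless test: (C)⁺ = {ABCD}, which contains all of one fragment — lossless.
Dependency preservation: the restricted closure of {D} across the fragments never reaches {A}, so D → A cannot be enforced without a join — not preserved.

lossless but not dependency-preserving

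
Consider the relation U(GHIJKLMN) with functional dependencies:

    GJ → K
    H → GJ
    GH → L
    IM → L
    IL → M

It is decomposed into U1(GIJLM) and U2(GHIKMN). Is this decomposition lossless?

Common attributes: U1 ∩ U2 = {GIM}.
Closure of {GIM}: IM → L applies, adding L. So (GIM)⁺ = {GILM}.
The closure contains neither all of U1 = {GIJLM} nor all of U2 = {GHIKMN}, so the common attributes are not a superkey of either fragment. The join is lossy.

No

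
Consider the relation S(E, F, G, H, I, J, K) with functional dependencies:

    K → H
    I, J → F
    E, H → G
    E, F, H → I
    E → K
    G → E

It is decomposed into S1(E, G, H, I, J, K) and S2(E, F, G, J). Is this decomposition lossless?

No

Common attributes: S1 ∩ S2 = {E, G, J}.
Closure of {E, G, J}: E → K applies, adding K; K → H applies, adding H. So (E, G, J)⁺ = {E, G, H, J, K}.
The closure contains neither all of S1 = {E, G, H, I, J, K} nor all of S2 = {E, F, G, J}, so the common attributes are not a superkey of either fragment. The join is lossy.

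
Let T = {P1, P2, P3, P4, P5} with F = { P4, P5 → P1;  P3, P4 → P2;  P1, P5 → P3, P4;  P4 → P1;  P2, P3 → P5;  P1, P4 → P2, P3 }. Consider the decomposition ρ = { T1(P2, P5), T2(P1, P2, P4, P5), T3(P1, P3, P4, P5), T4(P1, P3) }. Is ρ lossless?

Chase test. Columns are P1, P2, P3, P4, P5; row i has aⱼ where attribute j ∈ Ti, else bᵢⱼ.
Initial tableau (one row per fragment):
  row 1: b11 a2 b13 b14 a5
  row 2: a1 a2 b23 a4 a5
  row 3: a1 b32 a3 a4 a5
  row 4: a1 b42 a3 b44 b45
Rows 2 and 3 agree on P1, P5; apply P1, P5→P3, P4 and equate their P3, P4 entries.
Rows 2 and 3 agree on P1, P4; apply P1, P4→P2, P3 and equate their P2, P3 entries.
Row 2 is now all distinguished symbols — the join is lossless.

Yes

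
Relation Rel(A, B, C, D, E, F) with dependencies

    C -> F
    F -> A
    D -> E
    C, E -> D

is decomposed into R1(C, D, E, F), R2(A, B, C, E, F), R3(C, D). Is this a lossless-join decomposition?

Yes

Chase test. Columns are A, B, C, D, E, F; row i has aⱼ where attribute j ∈ Ri, else bᵢⱼ.
Initial tableau (one row per fragment):
  row 1: b11 b12 a3 a4 a5 a6
  row 2: a1 a2 a3 b24 a5 a6
  row 3: b31 b32 a3 a4 b35 b36
Rows 1 and 3 agree on C; apply C→F and equate their F entries.
Rows 1 and 2 agree on F; apply F→A and equate their A entries.
Rows 1 and 3 agree on F; apply F→A and equate their A entries.
Rows 1 and 3 agree on D; apply D→E and equate their E entries.
Rows 1 and 2 agree on C, E; apply C, E→D and equate their D entries.
Row 2 is now all distinguished symbols — the join is lossless.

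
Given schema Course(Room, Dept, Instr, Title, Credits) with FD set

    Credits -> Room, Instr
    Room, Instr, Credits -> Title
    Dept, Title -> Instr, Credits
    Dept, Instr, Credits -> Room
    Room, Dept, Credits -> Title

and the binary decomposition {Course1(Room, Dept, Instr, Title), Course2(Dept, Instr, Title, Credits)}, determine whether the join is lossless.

Yes

Common attributes: Course1 ∩ Course2 = {Dept, Instr, Title}.
Closure of {Dept, Instr, Title}: Dept, Title → Instr, Credits applies, adding Credits; Dept, Instr, Credits → Room applies, adding Room. So (Dept, Instr, Title)⁺ = {Room, Dept, Instr, Title, Credits}.
This closure contains every attribute of Course1, so Course1 ∩ Course2 → Course1. The join is lossless.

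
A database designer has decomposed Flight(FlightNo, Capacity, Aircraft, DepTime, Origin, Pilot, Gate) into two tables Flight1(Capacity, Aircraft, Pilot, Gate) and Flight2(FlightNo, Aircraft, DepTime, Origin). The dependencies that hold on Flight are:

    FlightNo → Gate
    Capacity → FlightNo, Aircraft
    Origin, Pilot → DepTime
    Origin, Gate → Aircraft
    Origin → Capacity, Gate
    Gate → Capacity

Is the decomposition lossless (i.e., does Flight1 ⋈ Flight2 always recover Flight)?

No

Common attributes: Flight1 ∩ Flight2 = {Aircraft}.
No dependency enlarges {Aircraft}, so (Aircraft)⁺ = {Aircraft}.
The closure contains neither all of Flight1 = {Capacity, Aircraft, Pilot, Gate} nor all of Flight2 = {FlightNo, Aircraft, DepTime, Origin}, so the common attributes are not a superkey of either fragment. The join is lossy.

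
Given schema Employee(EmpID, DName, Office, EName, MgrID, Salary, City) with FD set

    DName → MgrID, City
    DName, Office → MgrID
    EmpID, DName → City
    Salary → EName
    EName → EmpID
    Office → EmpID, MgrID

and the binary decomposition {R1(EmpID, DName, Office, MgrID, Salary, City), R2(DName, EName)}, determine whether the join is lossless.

Common attributes: R1 ∩ R2 = {DName}.
Closure of {DName}: DName → MgrID, City applies, adding MgrID, City. So (DName)⁺ = {DName, MgrID, City}.
The closure contains neither all of R1 = {EmpID, DName, Office, MgrID, Salary, City} nor all of R2 = {DName, EName}, so the common attributes are not a superkey of either fragment. The join is lossy.

No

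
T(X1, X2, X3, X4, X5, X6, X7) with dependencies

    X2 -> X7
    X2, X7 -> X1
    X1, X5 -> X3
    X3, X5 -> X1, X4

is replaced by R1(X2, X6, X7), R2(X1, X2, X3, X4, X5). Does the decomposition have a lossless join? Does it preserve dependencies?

lossy but dependency-preserving

Lossless test: (X2)⁺ = {X1, X2, X7}, which is a superkey of neither fragment — lossy.
Dependency preservation: X2, X7 → X1 is not contained in any single fragment, but the restricted closure of its left-hand side across the fragments still reaches the right-hand side; the remaining FDs each lie inside some fragment. All dependencies are preserved.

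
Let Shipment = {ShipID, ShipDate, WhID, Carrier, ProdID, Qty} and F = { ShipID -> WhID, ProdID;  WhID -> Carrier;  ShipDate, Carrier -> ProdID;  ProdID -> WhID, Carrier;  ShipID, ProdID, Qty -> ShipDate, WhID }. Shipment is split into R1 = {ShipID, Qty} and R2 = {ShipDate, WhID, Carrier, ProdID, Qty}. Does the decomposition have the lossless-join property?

Common attributes: R1 ∩ R2 = {Qty}.
No dependency enlarges {Qty}, so (Qty)⁺ = {Qty}.
The closure contains neither all of R1 = {ShipID, Qty} nor all of R2 = {ShipDate, WhID, Carrier, ProdID, Qty}, so the common attributes are not a superkey of either fragment. The join is lossy.

No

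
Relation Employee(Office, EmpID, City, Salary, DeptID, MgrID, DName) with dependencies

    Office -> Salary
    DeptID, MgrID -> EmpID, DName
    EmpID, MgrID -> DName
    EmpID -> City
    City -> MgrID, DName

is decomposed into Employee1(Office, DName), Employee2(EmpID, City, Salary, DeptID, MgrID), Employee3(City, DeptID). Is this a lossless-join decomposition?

Chase test. Columns are Office, EmpID, City, Salary, DeptID, MgrID, DName; row i has aⱼ where attribute j ∈ Employeei, else bᵢⱼ.
Initial tableau (one row per fragment):
  row 1: a1 b12 b13 b14 b15 b16 a7
  row 2: b21 a2 a3 a4 a5 a6 b27
  row 3: b31 b32 a3 b34 a5 b36 b37
Rows 2 and 3 agree on City; apply City→MgrID, DName and equate their MgrID, DName entries.
Rows 2 and 3 agree on DeptID, MgrID; apply DeptID, MgrID→EmpID, DName and equate their EmpID, DName entries.
No row becomes fully distinguished — the join is lossy.

No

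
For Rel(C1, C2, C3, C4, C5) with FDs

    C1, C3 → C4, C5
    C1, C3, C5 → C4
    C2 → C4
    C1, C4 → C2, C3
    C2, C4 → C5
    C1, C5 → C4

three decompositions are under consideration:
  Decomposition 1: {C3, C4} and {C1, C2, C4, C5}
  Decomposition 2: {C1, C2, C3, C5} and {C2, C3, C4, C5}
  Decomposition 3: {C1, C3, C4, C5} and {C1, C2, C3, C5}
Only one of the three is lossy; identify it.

Decomposition 1

Decomposition 1: common = {C4}, closure = {C4} → lossy.
Decomposition 2: common = {C2, C3, C5}, closure = {C2, C3, C4, C5} → lossless.
Decomposition 3: common = {C1, C3, C5}, closure = {C1, C2, C3, C4, C5} → lossless.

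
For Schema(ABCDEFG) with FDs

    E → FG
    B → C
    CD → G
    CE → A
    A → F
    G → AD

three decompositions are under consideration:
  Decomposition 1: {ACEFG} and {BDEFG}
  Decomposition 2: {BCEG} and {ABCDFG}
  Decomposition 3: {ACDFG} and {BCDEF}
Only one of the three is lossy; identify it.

Decomposition 1: common = {EFG}, closure = {ADEFG} → lossy.
Decomposition 2: common = {BCG}, closure = {ABCDFG} → lossless.
Decomposition 3: common = {CDF}, closure = {ACDFG} → lossless.

Decomposition 1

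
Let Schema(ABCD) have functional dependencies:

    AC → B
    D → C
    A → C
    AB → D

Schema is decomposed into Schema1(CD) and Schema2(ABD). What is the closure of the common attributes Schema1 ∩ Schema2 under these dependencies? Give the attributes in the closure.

CD

Schema1 ∩ Schema2 = {D}.
D → C applies, adding C
Closure: {CD}.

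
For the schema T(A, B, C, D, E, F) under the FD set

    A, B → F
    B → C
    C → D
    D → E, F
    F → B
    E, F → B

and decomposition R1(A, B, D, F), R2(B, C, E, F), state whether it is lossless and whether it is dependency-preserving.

Lossless test: (B, F)⁺ = {B, C, D, E, F}, which contains all of one fragment — lossless.
Dependency preservation: C → D; D → E, F are not contained in any single fragment, but the restricted closure of each left-hand side across the fragments still reaches the right-hand side; the remaining FDs each lie inside some fragment. All dependencies are preserved.

lossless and dependency-preserving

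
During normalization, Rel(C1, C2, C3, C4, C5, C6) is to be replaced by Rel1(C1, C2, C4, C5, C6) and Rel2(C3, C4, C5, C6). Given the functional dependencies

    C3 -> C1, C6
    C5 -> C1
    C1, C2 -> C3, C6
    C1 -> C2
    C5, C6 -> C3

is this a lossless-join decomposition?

Common attributes: Rel1 ∩ Rel2 = {C4, C5, C6}.
Closure of {C4, C5, C6}: C5 → C1 applies, adding C1; C1 → C2 applies, adding C2; C5, C6 → C3 applies, adding C3. So (C4, C5, C6)⁺ = {C1, C2, C3, C4, C5, C6}.
This closure contains every attribute of Rel1, so Rel1 ∩ Rel2 → Rel1. The join is lossless.

Yes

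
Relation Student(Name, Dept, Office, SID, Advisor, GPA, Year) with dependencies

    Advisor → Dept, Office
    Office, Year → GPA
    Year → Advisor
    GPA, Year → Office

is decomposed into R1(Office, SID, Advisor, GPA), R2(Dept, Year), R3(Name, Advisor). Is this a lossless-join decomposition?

No

Chase test. Columns are Name, Dept, Office, SID, Advisor, GPA, Year; row i has aⱼ where attribute j ∈ Ri, else bᵢⱼ.
Initial tableau (one row per fragment):
  row 1: b11 b12 a3 a4 a5 a6 b17
  row 2: b21 a2 b23 b24 b25 b26 a7
  row 3: a1 b32 b33 b34 a5 b36 b37
Rows 1 and 3 agree on Advisor; apply Advisor→Dept, Office and equate their Dept, Office entries.
No row becomes fully distinguished — the join is lossy.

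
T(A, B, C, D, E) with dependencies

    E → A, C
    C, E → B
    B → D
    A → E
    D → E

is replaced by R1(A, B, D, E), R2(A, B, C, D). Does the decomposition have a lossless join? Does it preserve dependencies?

lossless and dependency-preserving

Lossless test: (A, B, D)⁺ = {A, B, C, D, E}, which contains all of one fragment — lossless.
Dependency preservation: E → A, C; C, E → B are not contained in any single fragment, but the restricted closure of each left-hand side across the fragments still reaches the right-hand side; the remaining FDs each lie inside some fragment. All dependencies are preserved.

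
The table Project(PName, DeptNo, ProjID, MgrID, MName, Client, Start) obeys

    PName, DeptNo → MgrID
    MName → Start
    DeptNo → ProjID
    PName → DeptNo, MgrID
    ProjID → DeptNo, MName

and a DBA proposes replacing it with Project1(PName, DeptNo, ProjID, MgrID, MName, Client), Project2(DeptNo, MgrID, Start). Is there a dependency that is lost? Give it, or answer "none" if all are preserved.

MName → Start

Check MName → Start: no single fragment contains all of {MName, Start}, and the restricted closure of {MName} across the fragments never reaches {Start}.
PName, DeptNo → MgrID is preserved.
DeptNo → ProjID is preserved.
PName → DeptNo, MgrID is preserved.
ProjID → DeptNo, MName is preserved.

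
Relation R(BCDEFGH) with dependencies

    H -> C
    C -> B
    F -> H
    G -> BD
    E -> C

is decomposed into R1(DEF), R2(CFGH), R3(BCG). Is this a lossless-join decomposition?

Chase test. Columns are BCDEFGH; row i has aⱼ where attribute j ∈ Ri, else bᵢⱼ.
Initial tableau (one row per fragment):
  row 1: b11 b12 a3 a4 a5 b16 b17
  row 2: b21 a2 b23 b24 a5 a6 a7
  row 3: a1 a2 b33 b34 b35 a6 b37
Rows 2 and 3 agree on C; apply C→B and equate their B entries.
Rows 1 and 2 agree on F; apply F→H and equate their H entries.
Rows 2 and 3 agree on G; apply G→BD and equate their BD entries.
Rows 1 and 2 agree on H; apply H→C and equate their C entries.
Rows 1 and 2 agree on C; apply C→B and equate their B entries.
No row becomes fully distinguished — the join is lossy.

No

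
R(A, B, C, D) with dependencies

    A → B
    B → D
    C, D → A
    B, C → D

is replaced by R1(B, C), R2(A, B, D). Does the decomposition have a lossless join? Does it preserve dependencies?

lossy and not dependency-preserving

Lossless test: (B)⁺ = {B, D}, which is a superkey of neither fragment — lossy.
Dependency preservation: the restricted closure of {C, D} across the fragments never reaches {A}, so C, D → A cannot be enforced without a join — not preserved.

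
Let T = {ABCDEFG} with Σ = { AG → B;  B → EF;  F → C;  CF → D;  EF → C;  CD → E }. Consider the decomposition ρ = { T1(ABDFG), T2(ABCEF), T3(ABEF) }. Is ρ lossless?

Yes

Chase test. Columns are ABCDEFG; row i has aⱼ where attribute j ∈ Ti, else bᵢⱼ.
Initial tableau (one row per fragment):
  row 1: a1 a2 b13 a4 b15 a6 a7
  row 2: a1 a2 a3 b24 a5 a6 b27
  row 3: a1 a2 b33 b34 a5 a6 b37
Rows 1 and 2 agree on B; apply B→EF and equate their EF entries.
Rows 1 and 2 agree on F; apply F→C and equate their C entries.
Rows 1 and 3 agree on F; apply F→C and equate their C entries.
Rows 1 and 2 agree on CF; apply CF→D and equate their D entries.
Rows 1 and 3 agree on CF; apply CF→D and equate their D entries.
Row 1 is now all distinguished symbols — the join is lossless.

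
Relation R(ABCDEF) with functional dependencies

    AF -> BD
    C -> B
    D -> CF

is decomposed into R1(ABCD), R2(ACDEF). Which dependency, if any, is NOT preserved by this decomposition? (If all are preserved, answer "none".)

AF → BD: restricted closure across fragments reaches BD.
C → B lies within R1.
D → CF lies within R2.
Every dependency is enforceable on the fragments, so the decomposition is dependency-preserving.

none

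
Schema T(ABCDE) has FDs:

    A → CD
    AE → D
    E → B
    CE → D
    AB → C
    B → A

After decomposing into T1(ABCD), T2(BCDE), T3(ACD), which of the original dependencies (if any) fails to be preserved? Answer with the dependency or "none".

none

A → CD lies within T1.
AE → D: restricted closure across fragments reaches D.
E → B lies within T2.
CE → D lies within T2.
AB → C lies within T1.
B → A lies within T1.
Every dependency is enforceable on the fragments, so the decomposition is dependency-preserving.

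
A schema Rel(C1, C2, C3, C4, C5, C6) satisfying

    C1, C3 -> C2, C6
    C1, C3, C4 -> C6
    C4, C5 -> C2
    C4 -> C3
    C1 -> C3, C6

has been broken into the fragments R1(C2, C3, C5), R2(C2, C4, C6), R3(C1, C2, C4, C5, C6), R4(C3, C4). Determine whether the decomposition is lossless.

Chase test. Columns are C1, C2, C3, C4, C5, C6; row i has aⱼ where attribute j ∈ Ri, else bᵢⱼ.
Initial tableau (one row per fragment):
  row 1: b11 a2 a3 b14 a5 b16
  row 2: b21 a2 b23 a4 b25 a6
  row 3: a1 a2 b33 a4 a5 a6
  row 4: b41 b42 a3 a4 b45 b46
Rows 2 and 3 agree on C4; apply C4→C3 and equate their C3 entries.
Rows 2 and 4 agree on C4; apply C4→C3 and equate their C3 entries.
Row 3 is now all distinguished symbols — the join is lossless.

Yes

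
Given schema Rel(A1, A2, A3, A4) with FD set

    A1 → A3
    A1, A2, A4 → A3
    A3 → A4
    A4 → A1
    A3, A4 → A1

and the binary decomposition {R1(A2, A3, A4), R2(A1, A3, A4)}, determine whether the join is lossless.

Common attributes: R1 ∩ R2 = {A3, A4}.
Closure of {A3, A4}: A4 → A1 applies, adding A1. So (A3, A4)⁺ = {A1, A3, A4}.
This closure contains every attribute of R2, so R1 ∩ R2 → R2. The join is lossless.

Yes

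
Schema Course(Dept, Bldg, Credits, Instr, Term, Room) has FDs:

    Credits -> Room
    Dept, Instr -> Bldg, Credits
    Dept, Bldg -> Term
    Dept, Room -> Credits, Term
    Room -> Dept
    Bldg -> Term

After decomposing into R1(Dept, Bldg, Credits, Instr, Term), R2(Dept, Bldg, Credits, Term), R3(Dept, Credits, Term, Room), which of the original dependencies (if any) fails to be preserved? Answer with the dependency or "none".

none

Credits → Room lies within R3.
Dept, Instr → Bldg, Credits lies within R1.
Dept, Bldg → Term lies within R1.
Dept, Room → Credits, Term lies within R3.
Room → Dept lies within R3.
Bldg → Term lies within R1.
Every dependency is enforceable on the fragments, so the decomposition is dependency-preserving.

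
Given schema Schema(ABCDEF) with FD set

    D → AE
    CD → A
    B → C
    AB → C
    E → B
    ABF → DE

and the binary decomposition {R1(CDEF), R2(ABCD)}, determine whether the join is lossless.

Common attributes: R1 ∩ R2 = {CD}.
Closure of {CD}: D → AE applies, adding AE; E → B applies, adding B. So (CD)⁺ = {ABCDE}.
This closure contains every attribute of R2, so R1 ∩ R2 → R2. The join is lossless.

Yes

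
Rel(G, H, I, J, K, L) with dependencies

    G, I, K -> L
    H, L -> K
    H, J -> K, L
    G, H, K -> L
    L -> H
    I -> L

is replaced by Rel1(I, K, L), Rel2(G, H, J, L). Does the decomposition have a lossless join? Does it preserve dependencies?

lossy and not dependency-preserving

Lossless test: (L)⁺ = {H, K, L}, which is a superkey of neither fragment — lossy.
Dependency preservation: the restricted closure of {G, H, K} across the fragments never reaches {L}, so G, H, K → L cannot be enforced without a join — not preserved.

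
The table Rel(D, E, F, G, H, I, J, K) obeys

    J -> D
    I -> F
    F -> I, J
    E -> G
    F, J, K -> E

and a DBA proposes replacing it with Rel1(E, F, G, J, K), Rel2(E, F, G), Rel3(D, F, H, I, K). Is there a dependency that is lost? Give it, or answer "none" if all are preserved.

J -> D

Check J → D: no single fragment contains all of {D, J}, and the restricted closure of {J} across the fragments never reaches {D}.
I → F is preserved.
F → I, J is preserved.
E → G is preserved.
F, J, K → E is preserved.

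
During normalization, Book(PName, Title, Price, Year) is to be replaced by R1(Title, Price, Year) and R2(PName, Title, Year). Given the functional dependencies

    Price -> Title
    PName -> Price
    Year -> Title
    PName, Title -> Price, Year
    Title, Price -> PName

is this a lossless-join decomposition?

Common attributes: R1 ∩ R2 = {Title, Year}.
No dependency enlarges {Title, Year}, so (Title, Year)⁺ = {Title, Year}.
The closure contains neither all of R1 = {Title, Price, Year} nor all of R2 = {PName, Title, Year}, so the common attributes are not a superkey of either fragment. The join is lossy.

No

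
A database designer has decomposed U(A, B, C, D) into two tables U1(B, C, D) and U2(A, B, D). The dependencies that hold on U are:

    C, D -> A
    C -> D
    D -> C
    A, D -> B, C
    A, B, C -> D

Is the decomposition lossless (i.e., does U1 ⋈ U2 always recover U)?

Common attributes: U1 ∩ U2 = {B, D}.
Closure of {B, D}: D → C applies, adding C; C, D → A applies, adding A. So (B, D)⁺ = {A, B, C, D}.
This closure contains every attribute of U1, so U1 ∩ U2 → U1. The join is lossless.

Yes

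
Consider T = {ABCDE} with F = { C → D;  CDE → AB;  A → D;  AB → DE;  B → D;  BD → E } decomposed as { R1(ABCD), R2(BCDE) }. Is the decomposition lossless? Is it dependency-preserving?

lossless and dependency-preserving

Lossless test: (BCD)⁺ = {ABCDE}, which contains all of one fragment — lossless.
Dependency preservation: CDE → AB; AB → DE are not contained in any single fragment, but the restricted closure of each left-hand side across the fragments still reaches the right-hand side; the remaining FDs each lie inside some fragment. All dependencies are preserved.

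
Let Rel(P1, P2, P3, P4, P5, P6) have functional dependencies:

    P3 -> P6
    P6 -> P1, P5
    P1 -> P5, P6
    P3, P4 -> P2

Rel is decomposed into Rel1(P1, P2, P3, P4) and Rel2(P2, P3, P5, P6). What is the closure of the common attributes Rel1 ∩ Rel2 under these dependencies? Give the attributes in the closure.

P1, P2, P3, P5, P6

Rel1 ∩ Rel2 = {P2, P3}.
P3 → P6 applies, adding P6
P6 → P1, P5 applies, adding P1, P5
Closure: {P1, P2, P3, P5, P6}.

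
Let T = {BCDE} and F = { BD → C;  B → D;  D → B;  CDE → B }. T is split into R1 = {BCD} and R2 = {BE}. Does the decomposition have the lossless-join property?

Yes

Common attributes: R1 ∩ R2 = {B}.
Closure of {B}: B → D applies, adding D; BD → C applies, adding C. So (B)⁺ = {BCD}.
This closure contains every attribute of R1, so R1 ∩ R2 → R1. The join is lossless.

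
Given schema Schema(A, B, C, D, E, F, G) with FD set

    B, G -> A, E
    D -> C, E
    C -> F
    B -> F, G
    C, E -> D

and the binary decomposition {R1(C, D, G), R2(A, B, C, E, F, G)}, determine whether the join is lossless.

No

Common attributes: R1 ∩ R2 = {C, G}.
Closure of {C, G}: C → F applies, adding F. So (C, G)⁺ = {C, F, G}.
The closure contains neither all of R1 = {C, D, G} nor all of R2 = {A, B, C, E, F, G}, so the common attributes are not a superkey of either fragment. The join is lossy.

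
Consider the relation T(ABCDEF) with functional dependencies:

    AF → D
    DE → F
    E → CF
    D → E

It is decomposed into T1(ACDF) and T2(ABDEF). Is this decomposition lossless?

Common attributes: T1 ∩ T2 = {ADF}.
Closure of {ADF}: D → E applies, adding E; E → CF applies, adding C. So (ADF)⁺ = {ACDEF}.
This closure contains every attribute of T1, so T1 ∩ T2 → T1. The join is lossless.

Yes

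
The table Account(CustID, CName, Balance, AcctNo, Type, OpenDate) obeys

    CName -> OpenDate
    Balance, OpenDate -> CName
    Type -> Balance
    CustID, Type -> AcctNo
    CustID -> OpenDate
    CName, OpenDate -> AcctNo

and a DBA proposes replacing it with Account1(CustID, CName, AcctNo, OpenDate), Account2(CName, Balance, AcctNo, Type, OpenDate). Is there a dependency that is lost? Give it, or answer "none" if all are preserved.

none

CName → OpenDate lies within Account1.
Balance, OpenDate → CName lies within Account2.
Type → Balance lies within Account2.
CustID, Type → AcctNo: restricted closure across fragments reaches AcctNo.
CustID → OpenDate lies within Account1.
CName, OpenDate → AcctNo lies within Account1.
Every dependency is enforceable on the fragments, so the decomposition is dependency-preserving.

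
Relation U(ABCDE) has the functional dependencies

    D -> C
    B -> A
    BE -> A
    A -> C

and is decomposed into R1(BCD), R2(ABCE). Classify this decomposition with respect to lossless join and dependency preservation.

Lossless test: (BC)⁺ = {ABC}, which is a superkey of neither fragment — lossy.
Dependency preservation: every FD's attributes lie within a single fragment, so each can be enforced locally — preserved.

lossy but dependency-preserving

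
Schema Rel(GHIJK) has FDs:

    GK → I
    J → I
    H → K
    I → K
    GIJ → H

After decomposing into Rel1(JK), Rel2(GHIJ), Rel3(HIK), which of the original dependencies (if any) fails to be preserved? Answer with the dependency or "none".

GK → I

Check GK → I: no single fragment contains all of {GIK}, and the restricted closure of {GK} across the fragments never reaches {I}.
J → I is preserved.
H → K is preserved.
I → K is preserved.
GIJ → H is preserved.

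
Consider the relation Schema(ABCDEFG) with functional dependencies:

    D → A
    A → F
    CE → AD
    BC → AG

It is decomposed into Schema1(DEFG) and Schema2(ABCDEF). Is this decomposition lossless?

No

Common attributes: Schema1 ∩ Schema2 = {DEF}.
Closure of {DEF}: D → A applies, adding A. So (DEF)⁺ = {ADEF}.
The closure contains neither all of Schema1 = {DEFG} nor all of Schema2 = {ABCDEF}, so the common attributes are not a superkey of either fragment. The join is lossy.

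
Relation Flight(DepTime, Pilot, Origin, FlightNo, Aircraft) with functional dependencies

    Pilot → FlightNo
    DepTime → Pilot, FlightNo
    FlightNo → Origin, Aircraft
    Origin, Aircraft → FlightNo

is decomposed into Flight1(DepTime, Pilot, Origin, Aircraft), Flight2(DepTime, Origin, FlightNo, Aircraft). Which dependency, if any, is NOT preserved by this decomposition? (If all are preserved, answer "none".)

Pilot → FlightNo: restricted closure across fragments reaches FlightNo.
DepTime → Pilot, FlightNo: restricted closure across fragments reaches Pilot, FlightNo.
FlightNo → Origin, Aircraft lies within Flight2.
Origin, Aircraft → FlightNo lies within Flight2.
Every dependency is enforceable on the fragments, so the decomposition is dependency-preserving.

none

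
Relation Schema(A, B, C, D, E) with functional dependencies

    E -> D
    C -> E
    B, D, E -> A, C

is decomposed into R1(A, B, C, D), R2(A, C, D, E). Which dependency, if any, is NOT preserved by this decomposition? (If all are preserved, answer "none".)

Check B, D, E → A, C: no single fragment contains all of {A, B, C, D, E}, and the restricted closure of {B, D, E} across the fragments never reaches {A, C}.
E → D is preserved.
C → E is preserved.

B, D, E -> A, C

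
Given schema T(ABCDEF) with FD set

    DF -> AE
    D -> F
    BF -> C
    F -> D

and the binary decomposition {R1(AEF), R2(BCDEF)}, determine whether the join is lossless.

Common attributes: R1 ∩ R2 = {EF}.
Closure of {EF}: F → D applies, adding D; DF → AE applies, adding A. So (EF)⁺ = {ADEF}.
This closure contains every attribute of R1, so R1 ∩ R2 → R1. The join is lossless.

Yes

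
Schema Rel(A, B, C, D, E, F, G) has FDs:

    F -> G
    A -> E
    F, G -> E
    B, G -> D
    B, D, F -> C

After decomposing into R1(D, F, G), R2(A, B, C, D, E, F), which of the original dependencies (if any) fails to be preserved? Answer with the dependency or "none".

Check B, G → D: no single fragment contains all of {B, D, G}, and the restricted closure of {B, G} across the fragments never reaches {D}.
F → G is preserved.
A → E is preserved.
F, G → E is preserved.
B, D, F → C is preserved.

B, G -> D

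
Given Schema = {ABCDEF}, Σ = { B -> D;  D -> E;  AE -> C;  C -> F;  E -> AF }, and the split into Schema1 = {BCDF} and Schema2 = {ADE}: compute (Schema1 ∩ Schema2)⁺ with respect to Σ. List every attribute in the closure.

Schema1 ∩ Schema2 = {D}.
D → E applies, adding E
E → AF applies, adding AF
AE → C applies, adding C
Closure: {ACDEF}.

ACDEF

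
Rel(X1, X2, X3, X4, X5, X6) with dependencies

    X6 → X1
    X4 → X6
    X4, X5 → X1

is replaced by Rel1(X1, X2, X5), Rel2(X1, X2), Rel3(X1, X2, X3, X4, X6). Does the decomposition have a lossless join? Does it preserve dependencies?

lossy but dependency-preserving

Lossless test (chase): applying each FD to every pair of rows produces no changes in the tableau, so no row becomes fully distinguished — the join is lossy.
Dependency preservation: X4, X5 → X1 is not contained in any single fragment, but the restricted closure of its left-hand side across the fragments still reaches the right-hand side; the remaining FDs each lie inside some fragment. All dependencies are preserved.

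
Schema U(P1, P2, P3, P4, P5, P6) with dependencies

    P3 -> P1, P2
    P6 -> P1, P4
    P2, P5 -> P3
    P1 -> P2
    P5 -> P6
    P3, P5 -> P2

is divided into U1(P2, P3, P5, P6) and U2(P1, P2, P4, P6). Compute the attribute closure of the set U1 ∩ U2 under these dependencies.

U1 ∩ U2 = {P2, P6}.
P6 → P1, P4 applies, adding P1, P4
Closure: {P1, P2, P4, P6}.

P1, P2, P4, P6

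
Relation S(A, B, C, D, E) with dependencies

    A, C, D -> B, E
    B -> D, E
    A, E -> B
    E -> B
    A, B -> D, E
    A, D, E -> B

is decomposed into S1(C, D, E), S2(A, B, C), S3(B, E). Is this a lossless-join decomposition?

Yes

Chase test. Columns are A, B, C, D, E; row i has aⱼ where attribute j ∈ Si, else bᵢⱼ.
Initial tableau (one row per fragment):
  row 1: b11 b12 a3 a4 a5
  row 2: a1 a2 a3 b24 b25
  row 3: b31 a2 b33 b34 a5
Rows 2 and 3 agree on B; apply B→D, E and equate their D, E entries.
Rows 1 and 2 agree on E; apply E→B and equate their B entries.
Rows 1 and 2 agree on B; apply B→D, E and equate their D, E entries.
Row 2 is now all distinguished symbols — the join is lossless.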